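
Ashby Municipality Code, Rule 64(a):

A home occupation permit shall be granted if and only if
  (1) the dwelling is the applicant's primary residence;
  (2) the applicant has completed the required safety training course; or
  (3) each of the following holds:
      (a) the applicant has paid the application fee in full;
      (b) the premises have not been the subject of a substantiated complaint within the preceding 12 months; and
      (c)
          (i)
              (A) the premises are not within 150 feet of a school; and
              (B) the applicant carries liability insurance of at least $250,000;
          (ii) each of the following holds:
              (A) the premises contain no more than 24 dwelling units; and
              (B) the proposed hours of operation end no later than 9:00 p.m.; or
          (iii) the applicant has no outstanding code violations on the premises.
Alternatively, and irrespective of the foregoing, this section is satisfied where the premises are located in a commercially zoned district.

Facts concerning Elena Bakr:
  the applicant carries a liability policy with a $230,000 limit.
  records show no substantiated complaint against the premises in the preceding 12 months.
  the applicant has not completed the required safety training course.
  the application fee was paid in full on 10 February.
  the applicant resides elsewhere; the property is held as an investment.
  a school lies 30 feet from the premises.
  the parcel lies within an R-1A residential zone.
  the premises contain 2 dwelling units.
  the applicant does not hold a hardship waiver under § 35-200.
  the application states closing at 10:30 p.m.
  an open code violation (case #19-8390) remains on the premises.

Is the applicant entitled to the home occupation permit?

(1) primary residence — fails.
(2) safety training — fails.
(a) fee paid — holds.
(b) no complaint in 12 mo. — holds.
(A) ≥150 ft from school — not satisfied.
(B) insurance ≥ $250,000 — not met.
So (i) is not satisfied (F AND F).
(A) ≤ 24 units — met.
(B) closes by 9 p.m. — fails.
So (ii) is not satisfied (T AND F).
(iii) no code violations — fails.
So (c) is not satisfied (F OR F OR F).
So (3) is not satisfied (T AND T AND F).
Overall = F OR F OR F = false.
Exception (commercially zoned) — not satisfied.
Result: main false OR exception false → false.

No — denied.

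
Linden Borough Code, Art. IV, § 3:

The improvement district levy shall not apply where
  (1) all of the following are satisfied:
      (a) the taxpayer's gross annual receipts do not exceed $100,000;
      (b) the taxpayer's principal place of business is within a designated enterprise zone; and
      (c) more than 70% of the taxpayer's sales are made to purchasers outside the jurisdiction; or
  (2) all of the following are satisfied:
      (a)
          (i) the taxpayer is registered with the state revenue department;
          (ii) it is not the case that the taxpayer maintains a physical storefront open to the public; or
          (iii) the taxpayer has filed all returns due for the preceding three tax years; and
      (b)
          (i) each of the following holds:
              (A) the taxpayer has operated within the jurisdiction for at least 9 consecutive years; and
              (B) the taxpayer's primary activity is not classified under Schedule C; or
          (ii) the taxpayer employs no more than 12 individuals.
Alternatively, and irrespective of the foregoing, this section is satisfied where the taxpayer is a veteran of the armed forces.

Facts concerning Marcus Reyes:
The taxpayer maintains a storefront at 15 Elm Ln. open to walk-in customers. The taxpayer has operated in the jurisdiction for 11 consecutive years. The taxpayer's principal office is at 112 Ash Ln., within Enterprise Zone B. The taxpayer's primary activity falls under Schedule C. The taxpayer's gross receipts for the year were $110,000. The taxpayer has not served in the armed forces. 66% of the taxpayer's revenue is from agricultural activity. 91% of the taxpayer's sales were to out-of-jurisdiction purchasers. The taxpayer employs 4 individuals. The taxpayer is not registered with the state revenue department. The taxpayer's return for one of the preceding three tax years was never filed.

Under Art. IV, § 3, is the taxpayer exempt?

(a) receipts ≤ $100,000 — not satisfied.
(b) in enterprise zone — met.
(c) >70% out-of-jur. sales — holds.
(1) = F AND T AND T = false.
(i) state-registered — fails.
(ii) not (has storefront) — not satisfied.
(iii) returns current — not met.
(a): F OR F OR F → false.
(A) ≥ 9 yrs in jurisdiction — holds.
(B) not (Schedule C activity) — not satisfied.
So (i) is not satisfied (T AND F).
(ii) ≤ 12 employees — holds.
(b) = F OR T = true.
So (2) is not satisfied (F AND T).
Overall: F OR F → false.
Exception (veteran) — not satisfied.
Result: main false OR exception false → false.

No — not exempt.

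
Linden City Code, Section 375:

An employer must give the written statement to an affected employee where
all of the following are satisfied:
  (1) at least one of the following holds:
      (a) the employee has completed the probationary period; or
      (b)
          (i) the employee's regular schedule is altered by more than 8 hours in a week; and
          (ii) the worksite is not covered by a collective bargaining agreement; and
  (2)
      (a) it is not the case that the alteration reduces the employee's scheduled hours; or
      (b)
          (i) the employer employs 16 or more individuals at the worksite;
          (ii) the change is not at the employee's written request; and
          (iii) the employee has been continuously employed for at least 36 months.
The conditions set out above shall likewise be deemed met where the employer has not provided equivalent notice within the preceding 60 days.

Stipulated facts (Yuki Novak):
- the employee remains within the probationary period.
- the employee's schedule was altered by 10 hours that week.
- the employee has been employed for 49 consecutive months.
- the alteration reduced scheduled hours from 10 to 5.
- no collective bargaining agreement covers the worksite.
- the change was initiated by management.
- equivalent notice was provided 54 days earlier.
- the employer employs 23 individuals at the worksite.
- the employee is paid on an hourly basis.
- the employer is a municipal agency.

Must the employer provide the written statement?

Yes — required.

(a) past probation — not met.
(i) schedule shift > 8h — met.
(ii) no CBA — satisfied.
(b): T AND T → true.
So (1) is satisfied (F OR T).
(a) not (hours reduced) — not satisfied.
(i) ≥ 16 at site — holds.
(ii) not employee-requested — met.
(iii) tenure ≥ 36 mo. — met.
So (b) is satisfied (T AND T AND T).
So (2) is satisfied (F OR T).
So Overall is satisfied (T AND T).
Exception (no recent notice) — not satisfied.
Result: main true OR exception false → true.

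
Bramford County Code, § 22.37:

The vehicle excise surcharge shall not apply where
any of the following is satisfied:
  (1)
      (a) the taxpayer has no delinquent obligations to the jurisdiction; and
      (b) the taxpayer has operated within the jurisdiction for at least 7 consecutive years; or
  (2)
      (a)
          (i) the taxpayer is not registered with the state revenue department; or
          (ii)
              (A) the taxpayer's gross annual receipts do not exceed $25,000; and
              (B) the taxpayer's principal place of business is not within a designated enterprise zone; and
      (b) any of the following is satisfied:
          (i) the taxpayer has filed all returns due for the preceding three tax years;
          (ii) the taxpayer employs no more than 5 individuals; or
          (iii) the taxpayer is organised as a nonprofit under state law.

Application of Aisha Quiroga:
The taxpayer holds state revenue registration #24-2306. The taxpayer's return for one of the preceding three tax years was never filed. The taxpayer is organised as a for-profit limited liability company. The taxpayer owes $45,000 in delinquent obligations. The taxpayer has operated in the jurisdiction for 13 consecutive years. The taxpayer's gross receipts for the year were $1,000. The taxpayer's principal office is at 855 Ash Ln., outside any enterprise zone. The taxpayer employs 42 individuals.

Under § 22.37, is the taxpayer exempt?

(a) no delinquency — not met.
(b) ≥ 7 yrs in jurisdiction — satisfied.
So (1) is not satisfied (F AND T).
(i) not (state-registered) — not satisfied.
(A) receipts ≤ $25,000 — satisfied.
(B) not (in enterprise zone) — holds.
(ii): T AND T → true.
(a): F OR T → true.
(i) returns current — not met.
(ii) ≤ 5 employees — not met.
(iii) nonprofit — fails.
So (b) is not satisfied (F OR F OR F).
(2): T AND F → false.
Overall: F OR F → false.

No — not exempt.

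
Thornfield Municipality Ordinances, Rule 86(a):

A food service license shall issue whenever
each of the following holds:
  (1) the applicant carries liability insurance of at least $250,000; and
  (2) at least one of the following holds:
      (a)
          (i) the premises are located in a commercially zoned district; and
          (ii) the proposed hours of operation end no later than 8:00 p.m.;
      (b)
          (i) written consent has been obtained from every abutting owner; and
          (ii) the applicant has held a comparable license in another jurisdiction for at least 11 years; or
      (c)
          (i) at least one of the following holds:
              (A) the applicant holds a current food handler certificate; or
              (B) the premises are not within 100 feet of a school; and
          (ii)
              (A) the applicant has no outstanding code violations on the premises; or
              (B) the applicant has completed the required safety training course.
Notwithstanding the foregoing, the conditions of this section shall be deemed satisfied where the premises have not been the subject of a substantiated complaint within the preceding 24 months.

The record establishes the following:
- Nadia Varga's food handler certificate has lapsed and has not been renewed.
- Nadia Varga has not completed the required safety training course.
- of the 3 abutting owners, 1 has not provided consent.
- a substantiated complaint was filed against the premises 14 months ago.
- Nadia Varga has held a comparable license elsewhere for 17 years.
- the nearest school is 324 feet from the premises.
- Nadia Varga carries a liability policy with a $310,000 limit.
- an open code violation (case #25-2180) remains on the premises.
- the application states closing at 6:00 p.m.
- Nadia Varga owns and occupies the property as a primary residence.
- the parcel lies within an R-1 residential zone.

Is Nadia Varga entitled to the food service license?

(1) insurance ≥ $250,000 — met.
(i) commercially zoned — not met.
(ii) closes by 8 p.m. — met.
So (a) is not satisfied (F AND T).
(i) all abutters consent — not met.
(ii) prior license ≥ 11 yr — met.
So (b) is not satisfied (F AND T).
(A) food handler cert. — not satisfied.
(B) ≥100 ft from school — holds.
(i): F OR T → true.
(A) no code violations — fails.
(B) safety training — not satisfied.
So (ii) is not satisfied (F OR F).
(c) = T AND F = false.
(2): F OR F OR F → false.
Overall = T AND F = false.
Exception (no complaint in 24 mo.) — not satisfied.
Result: main false OR exception false → false.

No — denied.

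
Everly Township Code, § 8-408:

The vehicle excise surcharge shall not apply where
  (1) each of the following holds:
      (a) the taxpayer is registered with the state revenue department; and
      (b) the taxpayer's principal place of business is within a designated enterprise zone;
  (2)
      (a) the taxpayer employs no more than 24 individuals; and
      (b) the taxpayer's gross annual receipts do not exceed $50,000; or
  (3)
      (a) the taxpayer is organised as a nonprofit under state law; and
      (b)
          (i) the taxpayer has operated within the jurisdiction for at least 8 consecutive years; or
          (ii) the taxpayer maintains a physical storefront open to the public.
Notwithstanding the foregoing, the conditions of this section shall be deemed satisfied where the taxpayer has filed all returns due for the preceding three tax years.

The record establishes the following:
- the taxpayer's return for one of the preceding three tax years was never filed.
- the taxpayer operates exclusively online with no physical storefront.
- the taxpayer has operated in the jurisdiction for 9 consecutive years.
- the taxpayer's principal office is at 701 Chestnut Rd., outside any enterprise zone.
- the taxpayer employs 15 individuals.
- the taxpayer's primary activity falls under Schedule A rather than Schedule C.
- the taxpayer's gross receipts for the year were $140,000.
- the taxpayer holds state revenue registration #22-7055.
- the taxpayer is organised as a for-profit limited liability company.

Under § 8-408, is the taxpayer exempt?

No — not exempt.

(a) state-registered — holds.
(b) in enterprise zone — not satisfied.
(1) = T AND F = false.
(a) ≤ 24 employees — holds.
(b) receipts ≤ $50,000 — not satisfied.
So (2) is not satisfied (T AND F).
(a) nonprofit — not met.
(i) ≥ 8 yrs in jurisdiction — satisfied.
(ii) has storefront — fails.
(b): T OR F → true.
(3): F AND T → false.
Overall: F OR F OR F → false.
Exception (returns current) — not satisfied.
Result: main false OR exception false → false.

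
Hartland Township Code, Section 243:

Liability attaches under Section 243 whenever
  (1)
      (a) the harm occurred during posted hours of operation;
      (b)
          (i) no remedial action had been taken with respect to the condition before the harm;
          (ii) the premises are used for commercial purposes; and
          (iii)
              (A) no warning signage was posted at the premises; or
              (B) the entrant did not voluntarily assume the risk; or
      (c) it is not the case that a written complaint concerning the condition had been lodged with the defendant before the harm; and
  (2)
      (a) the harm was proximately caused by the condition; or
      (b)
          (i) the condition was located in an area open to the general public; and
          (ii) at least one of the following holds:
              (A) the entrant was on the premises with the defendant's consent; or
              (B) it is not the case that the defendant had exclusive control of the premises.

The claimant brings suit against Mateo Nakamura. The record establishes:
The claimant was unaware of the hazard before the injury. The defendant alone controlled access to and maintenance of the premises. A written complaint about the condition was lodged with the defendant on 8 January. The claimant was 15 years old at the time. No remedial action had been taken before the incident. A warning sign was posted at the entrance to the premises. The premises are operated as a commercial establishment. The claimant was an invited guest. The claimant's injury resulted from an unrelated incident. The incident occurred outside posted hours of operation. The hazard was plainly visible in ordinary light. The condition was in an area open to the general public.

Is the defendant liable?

(a) during posted hours — not satisfied.
(i) no remedial action — satisfied.
(ii) commercial use — holds.
(A) no signage posted — fails.
(B) no assumed risk — holds.
(iii) = F OR T = true.
(b) = T AND T AND T = true.
(c) not (complaint lodged) — fails.
So (1) is satisfied (F OR T OR F).
(a) proximate cause — not satisfied.
(i) public area — met.
(A) consent to enter — met.
(B) not (exclusive control) — not met.
(ii): T OR F → true.
So (b) is satisfied (T AND T).
So (2) is satisfied (F OR T).
So Overall is satisfied (T AND T).

Yes — liable.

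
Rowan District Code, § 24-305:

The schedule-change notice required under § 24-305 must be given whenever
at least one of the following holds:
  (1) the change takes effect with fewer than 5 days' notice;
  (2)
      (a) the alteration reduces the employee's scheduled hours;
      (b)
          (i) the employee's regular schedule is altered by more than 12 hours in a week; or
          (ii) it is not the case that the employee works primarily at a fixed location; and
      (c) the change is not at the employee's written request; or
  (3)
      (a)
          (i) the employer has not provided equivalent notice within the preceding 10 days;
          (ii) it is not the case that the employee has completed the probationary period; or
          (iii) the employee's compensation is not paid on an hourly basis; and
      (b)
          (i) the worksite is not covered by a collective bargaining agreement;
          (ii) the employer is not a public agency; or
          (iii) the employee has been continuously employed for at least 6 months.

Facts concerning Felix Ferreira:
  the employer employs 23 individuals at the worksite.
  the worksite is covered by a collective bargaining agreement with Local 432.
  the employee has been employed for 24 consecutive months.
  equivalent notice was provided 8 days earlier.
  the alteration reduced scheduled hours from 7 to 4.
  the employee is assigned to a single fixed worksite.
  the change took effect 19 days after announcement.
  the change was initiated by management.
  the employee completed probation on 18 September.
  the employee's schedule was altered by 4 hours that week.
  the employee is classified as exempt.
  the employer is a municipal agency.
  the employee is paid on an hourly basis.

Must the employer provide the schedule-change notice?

(1) < 5 days' notice — fails.
(a) hours reduced — satisfied.
(i) schedule shift > 12h — fails.
(ii) not (fixed location) — fails.
(b): F OR F → false.
(c) not employee-requested — satisfied.
So (2) is not satisfied (T AND F AND T).
(i) no recent notice — fails.
(ii) not (past probation) — not satisfied.
(iii) not (hourly-paid) — fails.
So (a) is not satisfied (F OR F OR F).
(i) no CBA — fails.
(ii) not (public agency) — not satisfied.
(iii) tenure ≥ 6 mo. — holds.
So (b) is satisfied (F OR F OR T).
(3): F AND T → false.
Overall = F OR F OR F = false.

No — not required.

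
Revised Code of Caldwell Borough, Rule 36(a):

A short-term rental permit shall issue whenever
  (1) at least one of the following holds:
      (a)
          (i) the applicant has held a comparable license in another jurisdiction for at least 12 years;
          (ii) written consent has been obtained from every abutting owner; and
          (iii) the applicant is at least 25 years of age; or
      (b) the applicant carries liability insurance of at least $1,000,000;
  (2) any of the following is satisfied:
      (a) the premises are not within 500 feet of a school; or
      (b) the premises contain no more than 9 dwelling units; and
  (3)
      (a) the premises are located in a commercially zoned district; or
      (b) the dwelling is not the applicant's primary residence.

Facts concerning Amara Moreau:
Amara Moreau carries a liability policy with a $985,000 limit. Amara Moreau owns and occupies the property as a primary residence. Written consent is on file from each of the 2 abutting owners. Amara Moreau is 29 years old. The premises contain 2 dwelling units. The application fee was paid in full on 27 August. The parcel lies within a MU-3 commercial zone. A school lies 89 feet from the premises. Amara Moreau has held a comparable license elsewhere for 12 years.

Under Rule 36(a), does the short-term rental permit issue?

Yes — granted.

(i) prior license ≥ 12 yr — satisfied.
(ii) all abutters consent — satisfied.
(iii) age ≥ 25 — satisfied.
So (a) is satisfied (T AND T AND T).
(b) insurance ≥ $1,000,000 — fails.
(1) = T OR F = true.
(a) ≥500 ft from school — not met.
(b) ≤ 9 units — met.
So (2) is satisfied (F OR T).
(a) commercially zoned — holds.
(b) not (primary residence) — fails.
(3): T OR F → true.
Overall: T AND T AND T → true.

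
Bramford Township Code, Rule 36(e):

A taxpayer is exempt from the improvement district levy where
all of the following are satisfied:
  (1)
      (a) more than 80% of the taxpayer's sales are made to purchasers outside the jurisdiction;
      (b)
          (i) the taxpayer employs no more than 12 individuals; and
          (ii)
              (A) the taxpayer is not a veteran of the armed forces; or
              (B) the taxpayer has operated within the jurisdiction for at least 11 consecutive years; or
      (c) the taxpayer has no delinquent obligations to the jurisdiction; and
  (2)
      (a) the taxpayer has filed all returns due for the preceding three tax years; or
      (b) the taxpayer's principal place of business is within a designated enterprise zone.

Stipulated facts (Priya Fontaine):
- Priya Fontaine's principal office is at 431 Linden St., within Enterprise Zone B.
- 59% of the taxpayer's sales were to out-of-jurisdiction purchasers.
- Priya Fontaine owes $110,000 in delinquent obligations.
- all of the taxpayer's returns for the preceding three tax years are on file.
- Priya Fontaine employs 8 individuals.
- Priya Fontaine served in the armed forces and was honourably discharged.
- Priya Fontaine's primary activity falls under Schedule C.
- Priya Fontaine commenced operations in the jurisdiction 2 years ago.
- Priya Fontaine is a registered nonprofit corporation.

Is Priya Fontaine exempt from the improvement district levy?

No — not exempt.

(a) >80% out-of-jur. sales — not met.
(i) ≤ 12 employees — met.
(A) not (veteran) — not met.
(B) ≥ 11 yrs in jurisdiction — fails.
So (ii) is not satisfied (F OR F).
(b): T AND F → false.
(c) no delinquency — not satisfied.
(1): F OR F OR F → false.
(a) returns current — holds.
(b) in enterprise zone — met.
(2): T OR T → true.
Overall: F AND T → false.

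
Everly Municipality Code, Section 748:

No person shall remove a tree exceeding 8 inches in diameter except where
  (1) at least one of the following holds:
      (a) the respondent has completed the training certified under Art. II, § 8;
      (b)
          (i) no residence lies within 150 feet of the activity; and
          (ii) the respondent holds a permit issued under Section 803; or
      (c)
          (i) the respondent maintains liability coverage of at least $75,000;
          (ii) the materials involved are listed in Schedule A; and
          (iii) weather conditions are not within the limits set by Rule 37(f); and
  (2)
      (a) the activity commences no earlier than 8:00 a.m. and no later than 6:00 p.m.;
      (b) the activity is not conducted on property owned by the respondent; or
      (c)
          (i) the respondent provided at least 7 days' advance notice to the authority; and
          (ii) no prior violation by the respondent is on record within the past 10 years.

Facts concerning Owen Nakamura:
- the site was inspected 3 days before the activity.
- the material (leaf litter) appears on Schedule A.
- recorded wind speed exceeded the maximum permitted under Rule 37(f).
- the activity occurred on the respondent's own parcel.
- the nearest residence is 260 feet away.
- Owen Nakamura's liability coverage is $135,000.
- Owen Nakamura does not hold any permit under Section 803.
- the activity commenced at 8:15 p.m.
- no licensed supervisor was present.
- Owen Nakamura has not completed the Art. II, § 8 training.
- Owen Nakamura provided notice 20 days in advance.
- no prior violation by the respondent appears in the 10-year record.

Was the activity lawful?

(a) training certified — fails.
(i) no residence in 150 ft — satisfied.
(ii) holds permit — not met.
(b) = T AND F = false.
(i) coverage ≥ $75,000 — holds.
(ii) Schedule A material — satisfied.
(iii) not (weather ok) — met.
So (c) is satisfied (T AND T AND T).
So (1) is satisfied (F OR F OR T).
(a) start within hours — fails.
(b) not (own property) — not met.
(i) ≥7 days' notice — satisfied.
(ii) no prior violation — satisfied.
(c): T AND T → true.
(2) = F OR F OR T = true.
So Overall is satisfied (T AND T).

Yes — lawful.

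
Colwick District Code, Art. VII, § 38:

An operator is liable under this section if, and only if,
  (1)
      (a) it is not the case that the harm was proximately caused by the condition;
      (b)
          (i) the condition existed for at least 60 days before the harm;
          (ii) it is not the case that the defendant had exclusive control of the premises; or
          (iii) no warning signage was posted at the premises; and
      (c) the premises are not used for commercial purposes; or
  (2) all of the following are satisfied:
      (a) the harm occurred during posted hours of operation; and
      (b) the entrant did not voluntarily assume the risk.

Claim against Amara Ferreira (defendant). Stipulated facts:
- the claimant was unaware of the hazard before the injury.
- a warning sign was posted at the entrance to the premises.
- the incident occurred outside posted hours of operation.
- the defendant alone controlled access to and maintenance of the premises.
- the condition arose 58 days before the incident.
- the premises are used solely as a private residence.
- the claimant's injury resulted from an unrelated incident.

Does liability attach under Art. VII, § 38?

(a) not (proximate cause) — met.
(i) condition ≥60 days old — fails.
(ii) not (exclusive control) — not met.
(iii) no signage posted — fails.
(b): F OR F OR F → false.
(c) not (commercial use) — satisfied.
So (1) is not satisfied (T AND F AND T).
(a) during posted hours — fails.
(b) no assumed risk — met.
(2): F AND T → false.
Overall: F OR F → false.

No — not liable.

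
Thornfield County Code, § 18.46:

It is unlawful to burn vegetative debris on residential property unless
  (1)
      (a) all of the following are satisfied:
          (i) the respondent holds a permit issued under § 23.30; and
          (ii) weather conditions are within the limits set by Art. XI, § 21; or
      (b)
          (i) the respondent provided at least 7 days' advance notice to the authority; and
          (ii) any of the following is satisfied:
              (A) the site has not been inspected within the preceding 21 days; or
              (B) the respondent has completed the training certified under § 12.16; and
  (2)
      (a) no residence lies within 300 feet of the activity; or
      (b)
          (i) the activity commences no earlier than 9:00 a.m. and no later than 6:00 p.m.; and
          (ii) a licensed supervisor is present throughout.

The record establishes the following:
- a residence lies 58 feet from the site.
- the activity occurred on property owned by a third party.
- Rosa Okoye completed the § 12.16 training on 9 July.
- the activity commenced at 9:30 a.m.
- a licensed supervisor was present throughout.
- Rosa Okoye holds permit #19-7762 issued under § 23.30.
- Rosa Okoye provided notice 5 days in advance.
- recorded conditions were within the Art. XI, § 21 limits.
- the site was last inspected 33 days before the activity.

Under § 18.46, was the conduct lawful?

(i) holds permit — satisfied.
(ii) weather ok — satisfied.
(a): T AND T → true.
(i) ≥7 days' notice — not met.
(A) not (site inspected) — holds.
(B) training certified — met.
(ii) = T OR T = true.
(b): F AND T → false.
So (1) is satisfied (T OR F).
(a) no residence in 300 ft — not met.
(i) start within hours — met.
(ii) supervisor present — holds.
So (b) is satisfied (T AND T).
(2) = F OR T = true.
So Overall is satisfied (T AND T).

Yes — lawful.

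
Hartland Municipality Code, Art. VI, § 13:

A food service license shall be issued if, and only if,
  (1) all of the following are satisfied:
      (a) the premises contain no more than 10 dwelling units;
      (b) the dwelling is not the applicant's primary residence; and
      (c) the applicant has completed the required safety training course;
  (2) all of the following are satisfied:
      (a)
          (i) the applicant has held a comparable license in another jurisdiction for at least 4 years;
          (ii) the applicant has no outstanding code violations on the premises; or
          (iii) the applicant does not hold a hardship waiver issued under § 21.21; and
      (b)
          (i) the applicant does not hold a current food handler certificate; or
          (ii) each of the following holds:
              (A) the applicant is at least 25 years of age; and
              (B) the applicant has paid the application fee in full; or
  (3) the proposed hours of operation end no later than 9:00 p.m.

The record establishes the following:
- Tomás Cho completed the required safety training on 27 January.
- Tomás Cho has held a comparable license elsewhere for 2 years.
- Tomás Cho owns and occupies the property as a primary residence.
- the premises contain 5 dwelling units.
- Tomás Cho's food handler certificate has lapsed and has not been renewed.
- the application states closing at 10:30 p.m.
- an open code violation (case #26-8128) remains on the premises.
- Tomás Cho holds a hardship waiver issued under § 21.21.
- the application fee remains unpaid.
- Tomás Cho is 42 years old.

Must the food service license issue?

No — denied.

(a) ≤ 10 units — satisfied.
(b) not (primary residence) — fails.
(c) safety training — met.
(1) = T AND F AND T = false.
(i) prior license ≥ 4 yr — fails.
(ii) no code violations — not satisfied.
(iii) not (hardship waiver) — not satisfied.
So (a) is not satisfied (F OR F OR F).
(i) not (food handler cert.) — satisfied.
(A) age ≥ 25 — holds.
(B) fee paid — fails.
(ii): T AND F → false.
So (b) is satisfied (T OR F).
So (2) is not satisfied (F AND T).
(3) closes by 9 p.m. — fails.
So Overall is not satisfied (F OR F OR F).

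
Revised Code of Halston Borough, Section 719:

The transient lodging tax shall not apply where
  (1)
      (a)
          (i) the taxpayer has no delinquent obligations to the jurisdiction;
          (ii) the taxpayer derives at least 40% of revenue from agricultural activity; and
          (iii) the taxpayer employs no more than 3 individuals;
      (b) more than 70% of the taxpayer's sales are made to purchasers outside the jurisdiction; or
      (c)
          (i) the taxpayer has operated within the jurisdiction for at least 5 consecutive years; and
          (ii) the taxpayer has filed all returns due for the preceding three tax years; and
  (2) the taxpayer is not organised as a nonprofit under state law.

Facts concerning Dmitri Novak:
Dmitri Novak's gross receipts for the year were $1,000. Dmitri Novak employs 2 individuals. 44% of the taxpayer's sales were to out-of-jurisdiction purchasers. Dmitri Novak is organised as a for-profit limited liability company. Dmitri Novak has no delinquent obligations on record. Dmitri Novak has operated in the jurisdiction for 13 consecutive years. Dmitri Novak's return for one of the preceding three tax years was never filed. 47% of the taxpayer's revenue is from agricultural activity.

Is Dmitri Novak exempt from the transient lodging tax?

Yes — exempt.

(i) no delinquency — satisfied.
(ii) ≥40% agricultural — met.
(iii) ≤ 3 employees — met.
So (a) is satisfied (T AND T AND T).
(b) >70% out-of-jur. sales — not satisfied.
(i) ≥ 5 yrs in jurisdiction — holds.
(ii) returns current — fails.
So (c) is not satisfied (T AND F).
(1): T OR F OR F → true.
(2) not (nonprofit) — satisfied.
Overall = T AND T = true.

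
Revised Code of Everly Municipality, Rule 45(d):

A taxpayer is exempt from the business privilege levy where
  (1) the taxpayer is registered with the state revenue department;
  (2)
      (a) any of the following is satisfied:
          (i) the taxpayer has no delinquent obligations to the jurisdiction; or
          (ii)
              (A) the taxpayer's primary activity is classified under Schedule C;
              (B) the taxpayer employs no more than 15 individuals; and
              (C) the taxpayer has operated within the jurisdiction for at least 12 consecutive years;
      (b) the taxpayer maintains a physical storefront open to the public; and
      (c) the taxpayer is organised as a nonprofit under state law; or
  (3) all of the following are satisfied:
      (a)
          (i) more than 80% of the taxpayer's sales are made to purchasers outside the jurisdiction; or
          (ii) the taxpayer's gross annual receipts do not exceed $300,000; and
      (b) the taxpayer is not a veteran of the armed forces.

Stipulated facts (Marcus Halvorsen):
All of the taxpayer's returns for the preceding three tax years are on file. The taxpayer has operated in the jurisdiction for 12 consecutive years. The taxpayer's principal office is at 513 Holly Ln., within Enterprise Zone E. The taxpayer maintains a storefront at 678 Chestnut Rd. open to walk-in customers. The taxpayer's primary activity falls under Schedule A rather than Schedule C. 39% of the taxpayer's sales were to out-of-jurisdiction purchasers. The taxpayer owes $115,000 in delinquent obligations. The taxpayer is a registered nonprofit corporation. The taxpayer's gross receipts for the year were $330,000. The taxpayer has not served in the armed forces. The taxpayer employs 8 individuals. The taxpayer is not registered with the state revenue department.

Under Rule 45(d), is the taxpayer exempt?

(1) state-registered — not satisfied.
(i) no delinquency — not satisfied.
(A) Schedule C activity — fails.
(B) ≤ 15 employees — satisfied.
(C) ≥ 12 yrs in jurisdiction — satisfied.
(ii): F AND T AND T → false.
So (a) is not satisfied (F OR F).
(b) has storefront — met.
(c) nonprofit — met.
(2) = F AND T AND T = false.
(i) >80% out-of-jur. sales — not met.
(ii) receipts ≤ $300,000 — not satisfied.
(a) = F OR F = false.
(b) not (veteran) — satisfied.
So (3) is not satisfied (F AND T).
Overall: F OR F OR F → false.

No — not exempt.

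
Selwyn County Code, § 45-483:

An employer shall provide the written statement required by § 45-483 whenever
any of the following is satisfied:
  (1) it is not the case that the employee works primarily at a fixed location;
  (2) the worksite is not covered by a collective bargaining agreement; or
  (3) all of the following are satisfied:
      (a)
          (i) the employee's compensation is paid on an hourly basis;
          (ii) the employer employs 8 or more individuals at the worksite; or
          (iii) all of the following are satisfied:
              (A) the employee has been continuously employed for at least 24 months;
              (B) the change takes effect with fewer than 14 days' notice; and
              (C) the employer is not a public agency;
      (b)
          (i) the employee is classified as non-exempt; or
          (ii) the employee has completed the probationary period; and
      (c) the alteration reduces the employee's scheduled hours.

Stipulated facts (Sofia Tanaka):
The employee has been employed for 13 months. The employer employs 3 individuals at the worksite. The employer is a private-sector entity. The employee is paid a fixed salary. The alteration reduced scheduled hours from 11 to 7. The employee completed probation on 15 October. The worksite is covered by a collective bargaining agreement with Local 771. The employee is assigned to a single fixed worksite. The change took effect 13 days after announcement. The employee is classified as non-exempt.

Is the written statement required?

(1) not (fixed location) — not satisfied.
(2) no CBA — fails.
(i) hourly-paid — not satisfied.
(ii) ≥ 8 at site — fails.
(A) tenure ≥ 24 mo. — not met.
(B) < 14 days' notice — satisfied.
(C) not (public agency) — holds.
(iii): F AND T AND T → false.
So (a) is not satisfied (F OR F OR F).
(i) non-exempt — met.
(ii) past probation — met.
(b) = T OR T = true.
(c) hours reduced — satisfied.
So (3) is not satisfied (F AND T AND T).
Overall: F OR F OR F → false.

No — not required.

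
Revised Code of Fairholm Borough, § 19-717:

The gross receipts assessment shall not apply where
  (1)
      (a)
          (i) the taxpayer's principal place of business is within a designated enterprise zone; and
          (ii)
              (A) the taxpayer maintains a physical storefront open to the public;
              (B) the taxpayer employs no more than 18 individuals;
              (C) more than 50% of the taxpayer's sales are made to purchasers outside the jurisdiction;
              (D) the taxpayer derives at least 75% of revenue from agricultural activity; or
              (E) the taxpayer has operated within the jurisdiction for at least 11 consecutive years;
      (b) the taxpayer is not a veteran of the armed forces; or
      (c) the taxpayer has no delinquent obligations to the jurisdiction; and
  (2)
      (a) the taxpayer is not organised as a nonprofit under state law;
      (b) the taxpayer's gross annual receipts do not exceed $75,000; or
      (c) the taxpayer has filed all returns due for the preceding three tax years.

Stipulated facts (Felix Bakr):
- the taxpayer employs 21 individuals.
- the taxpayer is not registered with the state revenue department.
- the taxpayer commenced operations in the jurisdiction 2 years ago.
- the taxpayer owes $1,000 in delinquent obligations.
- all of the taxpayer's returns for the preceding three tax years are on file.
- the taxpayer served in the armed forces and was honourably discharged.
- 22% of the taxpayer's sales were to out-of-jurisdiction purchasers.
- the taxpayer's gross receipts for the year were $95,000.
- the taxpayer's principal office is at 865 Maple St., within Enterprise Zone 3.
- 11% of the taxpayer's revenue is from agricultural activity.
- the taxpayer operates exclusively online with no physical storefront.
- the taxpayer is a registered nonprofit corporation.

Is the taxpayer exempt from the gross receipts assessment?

No — not exempt.

(i) in enterprise zone — satisfied.
(A) has storefront — fails.
(B) ≤ 18 employees — not met.
(C) >50% out-of-jur. sales — fails.
(D) ≥75% agricultural — fails.
(E) ≥ 11 yrs in jurisdiction — not met.
So (ii) is not satisfied (F OR F OR F OR F OR F).
(a) = T AND F = false.
(b) not (veteran) — not met.
(c) no delinquency — not satisfied.
So (1) is not satisfied (F OR F OR F).
(a) not (nonprofit) — not met.
(b) receipts ≤ $75,000 — fails.
(c) returns current — met.
(2): F OR F OR T → true.
Overall = F AND T = false.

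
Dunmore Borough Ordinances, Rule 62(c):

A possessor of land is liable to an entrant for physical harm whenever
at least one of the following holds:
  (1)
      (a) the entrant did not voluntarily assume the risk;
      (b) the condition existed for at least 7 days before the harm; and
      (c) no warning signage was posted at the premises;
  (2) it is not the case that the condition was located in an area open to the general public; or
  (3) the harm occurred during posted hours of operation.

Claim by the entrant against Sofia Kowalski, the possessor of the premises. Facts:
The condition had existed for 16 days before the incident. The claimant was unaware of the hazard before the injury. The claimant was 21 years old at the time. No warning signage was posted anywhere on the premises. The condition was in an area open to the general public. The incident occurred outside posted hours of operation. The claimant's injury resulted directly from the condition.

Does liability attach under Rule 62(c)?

(a) no assumed risk — satisfied.
(b) condition ≥7 days old — met.
(c) no signage posted — holds.
(1) = T AND T AND T = true.
(2) not (public area) — fails.
(3) during posted hours — not met.
So Overall is satisfied (T OR F OR F).

Yes — liable.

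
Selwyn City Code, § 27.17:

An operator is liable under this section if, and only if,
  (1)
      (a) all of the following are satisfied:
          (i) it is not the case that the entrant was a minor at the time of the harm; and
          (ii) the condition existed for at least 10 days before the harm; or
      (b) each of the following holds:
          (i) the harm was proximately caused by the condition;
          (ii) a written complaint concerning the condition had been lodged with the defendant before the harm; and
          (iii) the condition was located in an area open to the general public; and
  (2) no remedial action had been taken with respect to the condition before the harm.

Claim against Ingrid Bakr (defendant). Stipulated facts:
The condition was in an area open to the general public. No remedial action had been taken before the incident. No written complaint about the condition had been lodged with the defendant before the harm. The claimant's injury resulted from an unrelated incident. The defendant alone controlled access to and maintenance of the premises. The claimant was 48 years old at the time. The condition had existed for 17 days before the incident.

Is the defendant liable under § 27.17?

(i) not (entrant a minor) — holds.
(ii) condition ≥10 days old — satisfied.
So (a) is satisfied (T AND T).
(i) proximate cause — fails.
(ii) complaint lodged — fails.
(iii) public area — met.
(b): F AND F AND T → false.
(1) = T OR F = true.
(2) no remedial action — holds.
Overall = T AND T = true.

Yes — liable.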